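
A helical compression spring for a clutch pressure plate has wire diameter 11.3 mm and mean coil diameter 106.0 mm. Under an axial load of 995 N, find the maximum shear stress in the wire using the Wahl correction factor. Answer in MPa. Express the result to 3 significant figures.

215 MPa

Spring index C = D/d = 106.0/11.3 = 9.3805
K_W = (4C−1)/(4C−4) + 0.615/C = 36.522/33.522 + 0.0656 = 1.1551
τ₀ = 8FD/(πd³) = 8·995·106.0/(π·11.3³) = 843760/4533 = 186.14 MPa
τ_max = K·τ₀ = 1.1551 × 186.14 = 215 MPa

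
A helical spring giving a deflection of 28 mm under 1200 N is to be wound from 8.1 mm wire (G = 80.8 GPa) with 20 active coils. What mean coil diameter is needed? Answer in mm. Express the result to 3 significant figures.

37.0 mm

Required rate k = F/δ = 1200/28 = 42.857 N/mm
D = (Gd⁴/(8N_a·k))^(1/3) = (80.8×10³·8.1⁴/(8·20·42.857))^(1/3)
  = (50723.4)^(1/3) = 37.0171 mm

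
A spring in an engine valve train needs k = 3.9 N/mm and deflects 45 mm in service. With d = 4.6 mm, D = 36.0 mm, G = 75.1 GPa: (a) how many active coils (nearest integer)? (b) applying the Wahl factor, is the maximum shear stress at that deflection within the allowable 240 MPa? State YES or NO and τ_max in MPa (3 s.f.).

(a) 23 coils; (b) YES, τ_max = 197 MPa

N_a = Gd⁴/(8D³k) = (75.1×10³)(4.6⁴)/(8·36.0³·3.9) = 23.1 → N_a = 23
Actual rate k = Gd⁴/(8D³·23) = 3.9169 N/mm
Working load F = kδ = 3.9169·45 = 176.26 N
C = 36.0/4.6 = 7.8261; K_W = (4C−1)/(4C−4)+0.615/C = 1.1885
τ_max = K_W·8FD/(πd³) = 1.1885·166.01 = 197.29 MPa
τ_max ≤ 240 MPa → acceptable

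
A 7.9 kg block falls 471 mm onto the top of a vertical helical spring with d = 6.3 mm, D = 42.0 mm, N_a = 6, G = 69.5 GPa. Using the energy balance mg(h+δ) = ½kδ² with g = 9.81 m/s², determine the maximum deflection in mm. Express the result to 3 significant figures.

k = Gd⁴/(8D³N_a) = (69.5×10³)(6.3⁴)/(8·42.0³·6) = 30.786 N/mm
W = mg = 7.9 × 9.81 = 77.499 N
½kδ² − Wδ − Wh = 0 → δ = (W + √(W² + 2kWh))/k
δ = (77.499 + √(6006.1 + 2.24753e+06))/30.786 = (77.499 + 1501.2)/30.786 = 51.278 mm

51.3 mm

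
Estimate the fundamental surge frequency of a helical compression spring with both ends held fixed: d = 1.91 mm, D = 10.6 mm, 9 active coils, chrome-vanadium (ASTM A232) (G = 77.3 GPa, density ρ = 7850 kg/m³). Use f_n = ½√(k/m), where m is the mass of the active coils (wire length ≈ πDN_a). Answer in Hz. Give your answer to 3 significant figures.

667 Hz

k = Gd⁴/(8D³N_a) = (77.3×10³)(1.91⁴)/(8·10.6³·9) = 11.997 N/mm = 11997 N/m
Wire length L = πDN_a = π·10.6·9 = 299.71 mm
m = ρ·(πd²/4)·L = 7850 × 2.8652×10⁻⁶ m² × 0.29971 m = 0.006741 kg
f_n = ½√(k/m) = 0.5·√(11997/0.006741) = 0.5·√(1.7797e+06) = 667.02 Hz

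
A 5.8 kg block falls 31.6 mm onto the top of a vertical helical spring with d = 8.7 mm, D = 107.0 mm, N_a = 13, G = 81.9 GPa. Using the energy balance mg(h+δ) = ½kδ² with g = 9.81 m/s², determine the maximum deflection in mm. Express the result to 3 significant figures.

50.3 mm

k = Gd⁴/(8D³N_a) = (81.9×10³)(8.7⁴)/(8·107.0³·13) = 3.6828 N/mm
W = mg = 5.8 × 9.81 = 56.898 N
½kδ² − Wδ − Wh = 0 → δ = (W + √(W² + 2kWh))/k
δ = (56.898 + √(3237.4 + 13243.1))/3.6828 = (56.898 + 128.38)/3.6828 = 50.308 mm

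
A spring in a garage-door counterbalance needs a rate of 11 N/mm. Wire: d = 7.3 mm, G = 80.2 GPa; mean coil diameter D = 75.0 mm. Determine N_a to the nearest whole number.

N_a = Gd⁴/(8D³k) = (80.2×10³ × 7.3⁴)/(8 × 75.0³ × 11)
    = 2.27754e+08 / 3.7125e+07 = 6.135 → 6 coils

6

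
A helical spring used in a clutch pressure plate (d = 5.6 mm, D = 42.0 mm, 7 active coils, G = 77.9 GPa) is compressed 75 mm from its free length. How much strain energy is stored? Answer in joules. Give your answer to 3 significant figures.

k = Gd⁴/(8D³N_a) = (77.9×10³)(5.6⁴)/(8·42.0³·7) = 18.465 N/mm
U = ½kδ² = 0.5 × 18.465 × 75² = 51933 N·mm = 51.933 J

51.9 J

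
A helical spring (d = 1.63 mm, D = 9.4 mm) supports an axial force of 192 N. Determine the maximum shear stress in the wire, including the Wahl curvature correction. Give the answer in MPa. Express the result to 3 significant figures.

1340 MPa

Spring index C = D/d = 9.4/1.63 = 5.7669
K_W = (4C−1)/(4C−4) + 0.615/C = 22.067/19.067 + 0.1066 = 1.2640
τ₀ = 8FD/(πd³) = 8·192·9.4/(π·1.63³) = 14438.4/13.605 = 1061.2 MPa
τ_max = K·τ₀ = 1.2640 × 1061.2 = 1341.4 MPa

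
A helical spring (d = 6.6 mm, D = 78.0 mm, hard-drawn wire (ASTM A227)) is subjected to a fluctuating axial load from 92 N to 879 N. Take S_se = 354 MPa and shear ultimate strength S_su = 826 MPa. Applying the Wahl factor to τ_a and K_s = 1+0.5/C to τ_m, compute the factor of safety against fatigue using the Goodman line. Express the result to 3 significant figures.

C = D/d = 78.0/6.6 = 11.8182; K_W = (4C−1)/(4C−4)+0.615/C = 1.1214; K_s = 1+0.5/C = 1.0423
F_a = (F_max−F_min)/2 = 393.5 N; F_m = (F_max+F_min)/2 = 485.5 N
τ_a = K_W·8F_aD/(πd³) = 1.1214 × 271.86 = 304.86 MPa
τ_m = K_s·8F_mD/(πd³) = 1.0423 × 335.42 = 349.61 MPa
Goodman: 1/n_f = τ_a/S_se + τ_m/S_su = 304.86/354 + 349.61/826 = 0.86118 + 0.42326 = 1.2844
n_f = 1/1.2844 = 0.7786

0.779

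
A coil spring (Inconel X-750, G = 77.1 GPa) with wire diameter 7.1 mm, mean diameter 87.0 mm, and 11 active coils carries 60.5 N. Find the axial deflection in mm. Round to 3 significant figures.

k = Gd⁴/(8D³N_a) = (77.1×10³)(7.1⁴)/(8·87.0³·11) = 3.381 N/mm
δ = F/k = 60.5 / 3.381 = 17.894 mm

17.9 mm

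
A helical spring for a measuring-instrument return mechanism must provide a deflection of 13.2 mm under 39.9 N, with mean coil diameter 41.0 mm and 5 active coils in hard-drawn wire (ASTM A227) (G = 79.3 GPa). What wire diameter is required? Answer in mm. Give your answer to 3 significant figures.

Required rate k = F/δ = 39.9/13.2 = 3.0227 N/mm
d = (8D³N_a·k / G)^(1/4) = (8·41.0³·5·3.0227 / (79.3×10³))^0.25
  = (105.08)^0.25 = 3.2017 mm

3.20 mm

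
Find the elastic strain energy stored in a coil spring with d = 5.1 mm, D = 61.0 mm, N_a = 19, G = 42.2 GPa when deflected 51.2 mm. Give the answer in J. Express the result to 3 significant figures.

k = Gd⁴/(8D³N_a) = (42.2×10³)(5.1⁴)/(8·61.0³·19) = 0.82748 N/mm
U = ½kδ² = 0.5 × 0.82748 × 51.2² = 1084.6 N·mm = 1.0846 J

1.08 J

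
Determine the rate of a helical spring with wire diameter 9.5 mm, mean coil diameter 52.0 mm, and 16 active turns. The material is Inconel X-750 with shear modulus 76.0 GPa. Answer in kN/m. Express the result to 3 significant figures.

34.4 kN/m

k = Gd⁴/(8D³N_a) = (76.0×10³ × 9.5⁴) / (8 × 52.0³ × 16)
  = 6.19025e+08 / 1.79978e+07 = 34.394 N/mm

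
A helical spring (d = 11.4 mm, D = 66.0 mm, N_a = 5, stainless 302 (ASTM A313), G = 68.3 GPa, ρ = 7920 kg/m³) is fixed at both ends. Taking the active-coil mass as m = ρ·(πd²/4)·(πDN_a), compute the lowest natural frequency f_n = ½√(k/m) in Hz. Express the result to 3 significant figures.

k = Gd⁴/(8D³N_a) = (68.3×10³)(11.4⁴)/(8·66.0³·5) = 100.31 N/mm = 1.0031e+05 N/m
Wire length L = πDN_a = π·66.0·5 = 1036.7 mm
m = ρ·(πd²/4)·L = 7920 × 102.07×10⁻⁶ m² × 1.0367 m = 0.83809 kg
f_n = ½√(k/m) = 0.5·√(1.0031e+05/0.83809) = 0.5·√(1.1969e+05) = 172.98 Hz

173 Hz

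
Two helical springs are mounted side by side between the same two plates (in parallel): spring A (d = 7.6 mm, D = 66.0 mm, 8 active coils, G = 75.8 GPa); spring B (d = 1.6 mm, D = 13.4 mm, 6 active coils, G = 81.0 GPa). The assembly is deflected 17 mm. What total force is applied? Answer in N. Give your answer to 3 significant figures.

k_A = Gd⁴/(8D³N_a) = (75.8×10³)(7.6⁴)/(8·66.0³·8) = 13.744 N/mm
k_B = Gd⁴/(8D³N_a) = (81.0×10³)(1.6⁴)/(8·13.4³·6) = 4.5963 N/mm
Parallel: k_eq = 13.744 + 4.5963 = 18.34 N/mm
F = k_eq·δ = 18.34·17 = 311.78 N

312 N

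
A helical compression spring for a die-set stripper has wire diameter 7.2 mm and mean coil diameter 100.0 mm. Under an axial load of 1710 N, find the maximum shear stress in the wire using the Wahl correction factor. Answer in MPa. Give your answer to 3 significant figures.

Spring index C = D/d = 100.0/7.2 = 13.8889
K_W = (4C−1)/(4C−4) + 0.615/C = 54.556/51.556 + 0.0443 = 1.1025
τ₀ = 8FD/(πd³) = 8·1710·100.0/(π·7.2³) = 1.368e+06/1172.6 = 1166.6 MPa
τ_max = K·τ₀ = 1.1025 × 1166.6 = 1286.2 MPa

1290 MPa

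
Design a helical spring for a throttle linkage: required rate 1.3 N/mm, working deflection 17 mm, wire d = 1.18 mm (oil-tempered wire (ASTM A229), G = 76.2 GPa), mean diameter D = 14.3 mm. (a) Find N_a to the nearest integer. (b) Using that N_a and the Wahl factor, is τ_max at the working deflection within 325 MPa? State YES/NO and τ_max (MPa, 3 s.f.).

(a) 5 coils; (b) NO, τ_max = 532 MPa

N_a = Gd⁴/(8D³k) = (76.2×10³)(1.18⁴)/(8·14.3³·1.3) = 4.858 → N_a = 5
Actual rate k = Gd⁴/(8D³·5) = 1.263 N/mm
Working load F = kδ = 1.263·17 = 21.472 N
C = 14.3/1.18 = 12.1186; K_W = (4C−1)/(4C−4)+0.615/C = 1.1182
τ_max = K_W·8FD/(πd³) = 1.1182·475.88 = 532.13 MPa
τ_max > 325 MPa → exceeds allowable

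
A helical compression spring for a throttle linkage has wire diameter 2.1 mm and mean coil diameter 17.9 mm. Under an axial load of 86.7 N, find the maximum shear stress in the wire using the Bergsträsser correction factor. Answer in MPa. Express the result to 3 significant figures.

495 MPa

Spring index C = D/d = 17.9/2.1 = 8.5238
K_B = (4C+2)/(4C−3) = 36.095/31.095 = 1.1608
τ₀ = 8FD/(πd³) = 8·86.7·17.9/(π·2.1³) = 12415.4/29.094 = 426.73 MPa
τ_max = K·τ₀ = 1.1608 × 426.73 = 495.35 MPa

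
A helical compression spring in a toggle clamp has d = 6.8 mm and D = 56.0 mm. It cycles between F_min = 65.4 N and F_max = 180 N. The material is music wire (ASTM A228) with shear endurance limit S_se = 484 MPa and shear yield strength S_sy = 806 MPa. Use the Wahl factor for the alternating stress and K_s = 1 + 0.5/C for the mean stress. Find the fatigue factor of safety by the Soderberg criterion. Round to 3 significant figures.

7.33

C = D/d = 56.0/6.8 = 8.2353; K_W = (4C−1)/(4C−4)+0.615/C = 1.1783; K_s = 1+0.5/C = 1.0607
F_a = (F_max−F_min)/2 = 57.3 N; F_m = (F_max+F_min)/2 = 122.7 N
τ_a = K_W·8F_aD/(πd³) = 1.1783 × 25.987 = 30.621 MPa
τ_m = K_s·8F_mD/(πd³) = 1.0607 × 55.648 = 59.026 MPa
Soderberg: 1/n_f = τ_a/S_se + τ_m/S_sy = 30.621/484 + 59.026/806 = 0.06327 + 0.07323 = 0.1365
n_f = 1/0.1365 = 7.326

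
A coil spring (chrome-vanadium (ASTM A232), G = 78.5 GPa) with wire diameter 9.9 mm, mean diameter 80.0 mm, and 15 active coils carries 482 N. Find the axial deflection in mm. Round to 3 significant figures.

39.3 mm

k = Gd⁴/(8D³N_a) = (78.5×10³)(9.9⁴)/(8·80.0³·15) = 12.273 N/mm
δ = F/k = 482 / 12.273 = 39.272 mm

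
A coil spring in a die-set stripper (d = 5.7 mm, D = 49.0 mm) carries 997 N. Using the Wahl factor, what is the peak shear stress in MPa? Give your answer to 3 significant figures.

786 MPa

Spring index C = D/d = 49.0/5.7 = 8.5965
K_W = (4C−1)/(4C−4) + 0.615/C = 33.386/30.386 + 0.0715 = 1.1703
τ₀ = 8FD/(πd³) = 8·997·49.0/(π·5.7³) = 390824/581.8 = 671.75 MPa
τ_max = K·τ₀ = 1.1703 × 671.75 = 786.13 MPa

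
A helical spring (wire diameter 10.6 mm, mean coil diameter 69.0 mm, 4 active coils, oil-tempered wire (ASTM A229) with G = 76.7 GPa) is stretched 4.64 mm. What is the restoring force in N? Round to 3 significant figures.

427 N

k = Gd⁴/(8D³N_a) = (76.7×10³)(10.6⁴)/(8·69.0³·4) = 92.113 N/mm
F = k·δ = 92.113 × 4.64 = 427.4 N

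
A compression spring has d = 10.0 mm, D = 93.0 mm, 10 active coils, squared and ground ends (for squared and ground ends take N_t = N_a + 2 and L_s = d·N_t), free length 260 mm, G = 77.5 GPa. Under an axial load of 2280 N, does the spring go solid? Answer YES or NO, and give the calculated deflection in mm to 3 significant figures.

k = Gd⁴/(8D³N_a) = (77.5×10³)(10.0⁴)/(8·93.0³·10) = 12.044 N/mm
N_t = 12; L_s = 10.0·12 = 120 mm; δ_solid = L₀ − L_s = 260 − 120 = 140 mm
δ = F/k = 2280/12.044 = 189.31 mm
δ ≥ δ_solid → spring goes solid

YES, δ = 189 mm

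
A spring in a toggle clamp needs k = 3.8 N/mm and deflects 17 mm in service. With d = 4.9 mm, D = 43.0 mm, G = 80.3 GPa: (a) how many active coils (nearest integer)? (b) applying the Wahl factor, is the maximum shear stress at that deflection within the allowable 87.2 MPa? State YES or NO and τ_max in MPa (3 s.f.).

N_a = Gd⁴/(8D³k) = (80.3×10³)(4.9⁴)/(8·43.0³·3.8) = 19.15 → N_a = 19
Actual rate k = Gd⁴/(8D³·19) = 3.8305 N/mm
Working load F = kδ = 3.8305·17 = 65.118 N
C = 43.0/4.9 = 8.7755; K_W = (4C−1)/(4C−4)+0.615/C = 1.1665
τ_max = K_W·8FD/(πd³) = 1.1665·60.607 = 70.7 MPa
τ_max ≤ 87.2 MPa → acceptable

(a) 19 coils; (b) YES, τ_max = 70.7 MPa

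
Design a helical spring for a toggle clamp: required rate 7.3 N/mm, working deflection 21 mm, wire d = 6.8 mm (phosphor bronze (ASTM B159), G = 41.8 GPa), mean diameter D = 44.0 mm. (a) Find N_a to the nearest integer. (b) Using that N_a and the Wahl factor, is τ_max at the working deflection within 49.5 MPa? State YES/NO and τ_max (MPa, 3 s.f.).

N_a = Gd⁴/(8D³k) = (41.8×10³)(6.8⁴)/(8·44.0³·7.3) = 17.97 → N_a = 18
Actual rate k = Gd⁴/(8D³·18) = 7.286 N/mm
Working load F = kδ = 7.286·21 = 153.01 N
C = 44.0/6.8 = 6.4706; K_W = (4C−1)/(4C−4)+0.615/C = 1.2321
τ_max = K_W·8FD/(πd³) = 1.2321·54.523 = 67.18 MPa
τ_max > 49.5 MPa → exceeds allowable

(a) 18 coils; (b) NO, τ_max = 67.2 MPa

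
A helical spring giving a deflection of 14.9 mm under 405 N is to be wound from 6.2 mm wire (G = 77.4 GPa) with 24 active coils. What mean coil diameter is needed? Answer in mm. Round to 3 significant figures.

28.0 mm

Required rate k = F/δ = 405/14.9 = 27.181 N/mm
D = (Gd⁴/(8N_a·k))^(1/3) = (77.4×10³·6.2⁴/(8·24·27.181))^(1/3)
  = (21914.8)^(1/3) = 27.9842 mm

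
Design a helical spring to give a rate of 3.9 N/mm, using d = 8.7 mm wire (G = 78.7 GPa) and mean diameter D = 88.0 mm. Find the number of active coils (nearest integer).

N_a = Gd⁴/(8D³k) = (78.7×10³ × 8.7⁴)/(8 × 88.0³ × 3.9)
    = 4.5087e+08 / 2.12619e+07 = 21.21 → 21 coils

21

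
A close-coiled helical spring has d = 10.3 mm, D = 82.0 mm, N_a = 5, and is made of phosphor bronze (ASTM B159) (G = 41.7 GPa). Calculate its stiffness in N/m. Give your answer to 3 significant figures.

21300 N/m

k = Gd⁴/(8D³N_a) = (41.7×10³ × 10.3⁴) / (8 × 82.0³ × 5)
  = 4.69337e+08 / 2.20547e+07 = 21.281 N/mm = 21281 N/m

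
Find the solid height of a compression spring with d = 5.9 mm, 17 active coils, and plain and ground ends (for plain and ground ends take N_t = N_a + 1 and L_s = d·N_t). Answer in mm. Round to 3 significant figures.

106 mm

plain and ground ends: N_t = N_a + 1 = 17 + 1 = 18
L_s = d·N_t = 5.9 × 18 = 106.2 mm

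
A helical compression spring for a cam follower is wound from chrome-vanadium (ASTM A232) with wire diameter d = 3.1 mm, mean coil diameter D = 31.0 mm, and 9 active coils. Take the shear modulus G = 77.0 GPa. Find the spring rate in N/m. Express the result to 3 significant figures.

3320 N/m

k = Gd⁴/(8D³N_a) = (77.0×10³ × 3.1⁴) / (8 × 31.0³ × 9)
  = 7.11111e+06 / 2.14495e+06 = 3.3153 N/mm = 3315.3 N/m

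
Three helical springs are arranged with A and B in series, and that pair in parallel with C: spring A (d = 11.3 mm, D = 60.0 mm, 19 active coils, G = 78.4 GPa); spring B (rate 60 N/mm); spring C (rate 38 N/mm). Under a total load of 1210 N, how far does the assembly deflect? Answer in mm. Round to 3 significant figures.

19.6 mm

k_A = Gd⁴/(8D³N_a) = (78.4×10³)(11.3⁴)/(8·60.0³·19) = 38.934 N/mm
Springs A,B series: k_AB = 1/(1/38.934+1/60) = 23.612 N/mm; parallel with C: k_eq = 23.612+38 = 61.612 N/mm
δ = F/k_eq = 1210/61.612 = 19.639 mm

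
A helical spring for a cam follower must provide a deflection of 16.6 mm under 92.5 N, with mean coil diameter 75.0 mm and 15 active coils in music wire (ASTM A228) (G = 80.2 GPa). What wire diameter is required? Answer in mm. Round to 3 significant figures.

Required rate k = F/δ = 92.5/16.6 = 5.5723 N/mm
d = (8D³N_a·k / G)^(1/4) = (8·75.0³·15·5.5723 / (80.2×10³))^0.25
  = (3517.4)^0.25 = 7.7012 mm

7.70 mm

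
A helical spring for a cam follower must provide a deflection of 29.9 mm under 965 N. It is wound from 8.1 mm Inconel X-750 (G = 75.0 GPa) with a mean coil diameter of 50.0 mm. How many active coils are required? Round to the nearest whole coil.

10

Required rate k = F/δ = 965/29.9 = 32.274 N/mm
N_a = Gd⁴/(8D³k) = (75.0×10³ × 8.1⁴)/(8 × 50.0³ × 32.274)
    = 3.2285e+08 / 3.22742e+07 = 10 → 10 coils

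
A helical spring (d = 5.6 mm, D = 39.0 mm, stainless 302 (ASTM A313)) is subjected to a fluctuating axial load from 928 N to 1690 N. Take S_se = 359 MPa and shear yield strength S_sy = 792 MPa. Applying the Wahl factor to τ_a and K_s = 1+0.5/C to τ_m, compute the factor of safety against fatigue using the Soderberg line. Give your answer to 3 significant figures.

0.578

C = D/d = 39.0/5.6 = 6.9643; K_W = (4C−1)/(4C−4)+0.615/C = 1.2141; K_s = 1+0.5/C = 1.0718
F_a = (F_max−F_min)/2 = 381 N; F_m = (F_max+F_min)/2 = 1309 N
τ_a = K_W·8F_aD/(πd³) = 1.2141 × 215.46 = 261.58 MPa
τ_m = K_s·8F_mD/(πd³) = 1.0718 × 740.25 = 793.4 MPa
Soderberg: 1/n_f = τ_a/S_se + τ_m/S_sy = 261.58/359 + 793.4/792 = 0.72863 + 1.00177 = 1.7304
n_f = 1/1.7304 = 0.5779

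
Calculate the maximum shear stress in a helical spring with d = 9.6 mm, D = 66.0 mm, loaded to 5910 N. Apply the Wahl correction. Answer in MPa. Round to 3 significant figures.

1370 MPa

Spring index C = D/d = 66.0/9.6 = 6.8750
K_W = (4C−1)/(4C−4) + 0.615/C = 26.500/23.500 + 0.0895 = 1.2171
τ₀ = 8FD/(πd³) = 8·5910·66.0/(π·9.6³) = 3.12048e+06/2779.5 = 1122.7 MPa
τ_max = K·τ₀ = 1.2171 × 1122.7 = 1366.4 MPa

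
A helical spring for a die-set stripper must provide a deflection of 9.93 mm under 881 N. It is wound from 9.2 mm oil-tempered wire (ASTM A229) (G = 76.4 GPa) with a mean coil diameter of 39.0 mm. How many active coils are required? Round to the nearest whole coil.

Required rate k = F/δ = 881/9.93 = 88.721 N/mm
N_a = Gd⁴/(8D³k) = (76.4×10³ × 9.2⁴)/(8 × 39.0³ × 88.721)
    = 5.47324e+08 / 4.21028e+07 = 13 → 13 coils

13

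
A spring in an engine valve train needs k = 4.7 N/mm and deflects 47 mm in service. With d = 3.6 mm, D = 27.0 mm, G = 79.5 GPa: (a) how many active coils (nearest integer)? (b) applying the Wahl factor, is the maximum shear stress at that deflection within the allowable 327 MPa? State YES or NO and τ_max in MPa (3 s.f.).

(a) 18 coils; (b) NO, τ_max = 391 MPa

N_a = Gd⁴/(8D³k) = (79.5×10³)(3.6⁴)/(8·27.0³·4.7) = 18.04 → N_a = 18
Actual rate k = Gd⁴/(8D³·18) = 4.7111 N/mm
Working load F = kδ = 4.7111·47 = 221.42 N
C = 27.0/3.6 = 7.5000; K_W = (4C−1)/(4C−4)+0.615/C = 1.1974
τ_max = K_W·8FD/(πd³) = 1.1974·326.3 = 390.71 MPa
τ_max > 327 MPa → exceeds allowable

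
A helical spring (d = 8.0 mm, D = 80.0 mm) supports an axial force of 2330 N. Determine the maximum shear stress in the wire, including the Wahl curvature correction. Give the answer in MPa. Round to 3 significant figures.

Spring index C = D/d = 80.0/8.0 = 10.0000
K_W = (4C−1)/(4C−4) + 0.615/C = 39.000/36.000 + 0.0615 = 1.1448
τ₀ = 8FD/(πd³) = 8·2330·80.0/(π·8.0³) = 1.4912e+06/1608.5 = 927.08 MPa
τ_max = K·τ₀ = 1.1448 × 927.08 = 1061.3 MPa

1060 MPa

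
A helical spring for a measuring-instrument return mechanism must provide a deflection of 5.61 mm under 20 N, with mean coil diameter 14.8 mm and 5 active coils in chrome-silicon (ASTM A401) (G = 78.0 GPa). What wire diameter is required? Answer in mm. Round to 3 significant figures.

Required rate k = F/δ = 20/5.61 = 3.5651 N/mm
d = (8D³N_a·k / G)^(1/4) = (8·14.8³·5·3.5651 / (78.0×10³))^0.25
  = (5.9268)^0.25 = 1.5603 mm

1.56 mm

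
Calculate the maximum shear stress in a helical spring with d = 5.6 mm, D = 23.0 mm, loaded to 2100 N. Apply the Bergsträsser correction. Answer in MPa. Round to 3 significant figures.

961 MPa

Spring index C = D/d = 23.0/5.6 = 4.1071
K_B = (4C+2)/(4C−3) = 18.429/13.429 = 1.3723
τ₀ = 8FD/(πd³) = 8·2100·23.0/(π·5.6³) = 386400/551.71 = 700.36 MPa
τ_max = K·τ₀ = 1.3723 × 700.36 = 961.14 MPa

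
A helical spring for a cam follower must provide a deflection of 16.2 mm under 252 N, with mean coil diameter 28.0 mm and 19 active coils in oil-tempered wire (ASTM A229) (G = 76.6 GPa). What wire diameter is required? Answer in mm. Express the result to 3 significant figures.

Required rate k = F/δ = 252/16.2 = 15.556 N/mm
d = (8D³N_a·k / G)^(1/4) = (8·28.0³·19·15.556 / (76.6×10³))^0.25
  = (677.6)^0.25 = 5.1020 mm

5.10 mm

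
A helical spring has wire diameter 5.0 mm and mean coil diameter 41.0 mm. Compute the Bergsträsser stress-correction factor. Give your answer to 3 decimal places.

C = D/d = 41.0/5.0 = 8.2000
K_B = (4C+2)/(4C−3) = 34.800/29.800 = 1.1678

1.168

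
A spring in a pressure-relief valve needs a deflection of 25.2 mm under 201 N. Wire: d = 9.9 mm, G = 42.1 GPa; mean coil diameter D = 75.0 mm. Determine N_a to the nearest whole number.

Required rate k = F/δ = 201/25.2 = 7.9762 N/mm
N_a = Gd⁴/(8D³k) = (42.1×10³ × 9.9⁴)/(8 × 75.0³ × 7.9762)
    = 4.04411e+08 / 2.69196e+07 = 15.02 → 15 coils

15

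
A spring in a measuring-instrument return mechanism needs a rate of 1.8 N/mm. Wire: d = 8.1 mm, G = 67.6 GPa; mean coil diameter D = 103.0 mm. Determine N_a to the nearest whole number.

18

N_a = Gd⁴/(8D³k) = (67.6×10³ × 8.1⁴)/(8 × 103.0³ × 1.8)
    = 2.90996e+08 / 1.57353e+07 = 18.49 → 18 coils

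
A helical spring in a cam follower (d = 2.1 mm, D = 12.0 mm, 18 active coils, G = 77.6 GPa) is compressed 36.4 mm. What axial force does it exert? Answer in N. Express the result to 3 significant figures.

221 N

k = Gd⁴/(8D³N_a) = (77.6×10³)(2.1⁴)/(8·12.0³·18) = 6.065 N/mm
F = k·δ = 6.065 × 36.4 = 220.77 N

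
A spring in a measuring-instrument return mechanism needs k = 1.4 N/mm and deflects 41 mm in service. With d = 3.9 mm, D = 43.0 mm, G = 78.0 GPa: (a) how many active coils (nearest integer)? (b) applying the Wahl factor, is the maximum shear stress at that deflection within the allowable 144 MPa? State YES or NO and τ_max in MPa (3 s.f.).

N_a = Gd⁴/(8D³k) = (78.0×10³)(3.9⁴)/(8·43.0³·1.4) = 20.26 → N_a = 20
Actual rate k = Gd⁴/(8D³·20) = 1.4185 N/mm
Working load F = kδ = 1.4185·41 = 58.158 N
C = 43.0/3.9 = 11.0256; K_W = (4C−1)/(4C−4)+0.615/C = 1.1306
τ_max = K_W·8FD/(πd³) = 1.1306·107.36 = 121.38 MPa
τ_max ≤ 144 MPa → acceptable

(a) 20 coils; (b) YES, τ_max = 121 MPa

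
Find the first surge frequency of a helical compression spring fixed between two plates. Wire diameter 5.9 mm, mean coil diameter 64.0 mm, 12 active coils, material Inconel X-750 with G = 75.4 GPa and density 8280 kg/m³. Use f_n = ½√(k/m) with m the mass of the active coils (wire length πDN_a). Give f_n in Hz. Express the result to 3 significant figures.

40.8 Hz

k = Gd⁴/(8D³N_a) = (75.4×10³)(5.9⁴)/(8·64.0³·12) = 3.6305 N/mm = 3630.5 N/m
Wire length L = πDN_a = π·64.0·12 = 2412.7 mm
m = ρ·(πd²/4)·L = 8280 × 27.34×10⁻⁶ m² × 2.4127 m = 0.54618 kg
f_n = ½√(k/m) = 0.5·√(3630.5/0.54618) = 0.5·√(6647.1) = 40.765 Hz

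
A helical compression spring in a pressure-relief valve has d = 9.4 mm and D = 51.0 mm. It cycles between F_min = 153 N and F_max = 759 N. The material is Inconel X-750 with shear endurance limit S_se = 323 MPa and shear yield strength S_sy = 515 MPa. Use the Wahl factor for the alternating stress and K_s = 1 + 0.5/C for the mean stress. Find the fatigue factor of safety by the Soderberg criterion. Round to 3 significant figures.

2.95

C = D/d = 51.0/9.4 = 5.4255; K_W = (4C−1)/(4C−4)+0.615/C = 1.2828; K_s = 1+0.5/C = 1.0922
F_a = (F_max−F_min)/2 = 303 N; F_m = (F_max+F_min)/2 = 456 N
τ_a = K_W·8F_aD/(πd³) = 1.2828 × 47.377 = 60.777 MPa
τ_m = K_s·8F_mD/(πd³) = 1.0922 × 71.3 = 77.871 MPa
Soderberg: 1/n_f = τ_a/S_se + τ_m/S_sy = 60.777/323 + 77.871/515 = 0.18816 + 0.15121 = 0.33937
n_f = 1/0.33937 = 2.947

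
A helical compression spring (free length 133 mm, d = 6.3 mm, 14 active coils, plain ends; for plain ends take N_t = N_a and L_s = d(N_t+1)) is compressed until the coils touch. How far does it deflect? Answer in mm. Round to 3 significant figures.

N_t = 14; L_s = 6.3·15 = 94.5 mm
δ_solid = L₀ − L_s = 133 − 94.5 = 38.5 mm

38.5 mm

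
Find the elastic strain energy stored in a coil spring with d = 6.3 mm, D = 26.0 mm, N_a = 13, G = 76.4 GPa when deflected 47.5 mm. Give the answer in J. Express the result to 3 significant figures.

k = Gd⁴/(8D³N_a) = (76.4×10³)(6.3⁴)/(8·26.0³·13) = 65.842 N/mm
U = ½kδ² = 0.5 × 65.842 × 47.5² = 74278 N·mm = 74.278 J

74.3 J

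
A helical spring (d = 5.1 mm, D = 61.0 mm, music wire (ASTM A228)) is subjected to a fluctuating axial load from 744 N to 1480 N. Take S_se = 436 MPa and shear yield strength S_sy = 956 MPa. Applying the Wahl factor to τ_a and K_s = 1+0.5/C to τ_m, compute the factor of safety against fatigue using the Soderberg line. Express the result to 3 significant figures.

0.396

C = D/d = 61.0/5.1 = 11.9608; K_W = (4C−1)/(4C−4)+0.615/C = 1.1198; K_s = 1+0.5/C = 1.0418
F_a = (F_max−F_min)/2 = 368 N; F_m = (F_max+F_min)/2 = 1112 N
τ_a = K_W·8F_aD/(πd³) = 1.1198 × 430.93 = 482.57 MPa
τ_m = K_s·8F_mD/(πd³) = 1.0418 × 1302.2 = 1356.6 MPa
Soderberg: 1/n_f = τ_a/S_se + τ_m/S_sy = 482.57/436 + 1356.6/956 = 1.10682 + 1.41903 = 2.5259
n_f = 1/2.5259 = 0.3959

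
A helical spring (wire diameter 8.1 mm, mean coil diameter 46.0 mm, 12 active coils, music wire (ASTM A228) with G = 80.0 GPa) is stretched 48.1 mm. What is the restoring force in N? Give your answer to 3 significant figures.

1770 N

k = Gd⁴/(8D³N_a) = (80.0×10³)(8.1⁴)/(8·46.0³·12) = 36.854 N/mm
F = k·δ = 36.854 × 48.1 = 1772.7 N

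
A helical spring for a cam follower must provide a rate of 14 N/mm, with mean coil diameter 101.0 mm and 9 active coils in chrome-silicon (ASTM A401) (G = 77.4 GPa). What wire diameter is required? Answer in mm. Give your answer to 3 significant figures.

d = (8D³N_a·k / G)^(1/4) = (8·101.0³·9·14 / (77.4×10³))^0.25
  = (13418)^0.25 = 10.7627 mm

10.8 mm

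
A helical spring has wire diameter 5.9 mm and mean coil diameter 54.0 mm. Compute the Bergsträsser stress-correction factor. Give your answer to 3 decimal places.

1.149

C = D/d = 54.0/5.9 = 9.1525
K_B = (4C+2)/(4C−3) = 38.610/33.610 = 1.1488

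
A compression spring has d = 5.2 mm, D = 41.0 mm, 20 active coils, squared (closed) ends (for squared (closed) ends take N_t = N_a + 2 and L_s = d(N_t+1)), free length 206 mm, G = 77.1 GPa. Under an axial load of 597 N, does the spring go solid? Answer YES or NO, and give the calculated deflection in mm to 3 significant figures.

YES, δ = 117 mm

k = Gd⁴/(8D³N_a) = (77.1×10³)(5.2⁴)/(8·41.0³·20) = 5.1121 N/mm
N_t = 22; L_s = 5.2·23 = 119.6 mm; δ_solid = L₀ − L_s = 206 − 119.6 = 86.4 mm
δ = F/k = 597/5.1121 = 116.78 mm
δ ≥ δ_solid → spring goes solid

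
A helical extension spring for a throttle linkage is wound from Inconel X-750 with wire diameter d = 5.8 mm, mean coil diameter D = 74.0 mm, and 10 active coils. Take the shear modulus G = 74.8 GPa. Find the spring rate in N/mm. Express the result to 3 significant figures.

k = Gd⁴/(8D³N_a) = (74.8×10³ × 5.8⁴) / (8 × 74.0³ × 10)
  = 8.46474e+07 / 3.24179e+07 = 2.6111 N/mm

2.61 N/mm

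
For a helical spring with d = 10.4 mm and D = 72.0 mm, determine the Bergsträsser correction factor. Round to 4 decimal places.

C = D/d = 72.0/10.4 = 6.9231
K_B = (4C+2)/(4C−3) = 29.692/24.692 = 1.2025

1.2025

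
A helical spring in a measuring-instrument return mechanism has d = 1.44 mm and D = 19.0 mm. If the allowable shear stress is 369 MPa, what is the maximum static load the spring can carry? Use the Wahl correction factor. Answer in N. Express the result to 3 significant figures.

20.6 N

C = D/d = 19.0/1.44 = 13.1944
K_W = (4C−1)/(4C−4) + 0.615/C = 51.778/48.778 + 0.0466 = 1.1081
τ_max = K·8FD/(πd³) → F_max = τ_allow·πd³/(8DK)
F_max = 369·π·1.44³/(8·19.0·1.1081) = 3461.5/168.43 = 20.551 N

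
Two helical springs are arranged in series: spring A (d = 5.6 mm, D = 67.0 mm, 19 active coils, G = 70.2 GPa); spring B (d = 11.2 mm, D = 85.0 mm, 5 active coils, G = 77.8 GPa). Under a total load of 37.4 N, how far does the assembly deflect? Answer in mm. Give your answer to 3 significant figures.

k_A = Gd⁴/(8D³N_a) = (70.2×10³)(5.6⁴)/(8·67.0³·19) = 1.5102 N/mm
k_B = Gd⁴/(8D³N_a) = (77.8×10³)(11.2⁴)/(8·85.0³·5) = 49.835 N/mm
Series: 1/k_eq = 1/1.5102 + 1/49.835 = 0.68225; k_eq = 1.4657 N/mm
δ = F/k_eq = 37.4/1.4657 = 25.516 mm

25.5 mm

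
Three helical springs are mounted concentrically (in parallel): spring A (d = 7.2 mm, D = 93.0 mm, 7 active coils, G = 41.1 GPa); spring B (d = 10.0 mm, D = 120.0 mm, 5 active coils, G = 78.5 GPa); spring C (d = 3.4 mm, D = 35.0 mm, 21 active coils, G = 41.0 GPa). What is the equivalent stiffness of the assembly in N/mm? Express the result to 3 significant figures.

14.6 N/mm

k_A = Gd⁴/(8D³N_a) = (41.1×10³)(7.2⁴)/(8·93.0³·7) = 2.4521 N/mm
k_B = Gd⁴/(8D³N_a) = (78.5×10³)(10.0⁴)/(8·120.0³·5) = 11.357 N/mm
k_C = Gd⁴/(8D³N_a) = (41.0×10³)(3.4⁴)/(8·35.0³·21) = 0.76065 N/mm
Parallel: k_eq = 2.4521 + 11.357 + 0.76065 = 14.57 N/mm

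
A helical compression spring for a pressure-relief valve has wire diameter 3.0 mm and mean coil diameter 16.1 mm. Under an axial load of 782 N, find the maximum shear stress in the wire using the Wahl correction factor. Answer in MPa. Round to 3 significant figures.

Spring index C = D/d = 16.1/3.0 = 5.3667
K_W = (4C−1)/(4C−4) + 0.615/C = 20.467/17.467 + 0.1146 = 1.2864
τ₀ = 8FD/(πd³) = 8·782·16.1/(π·3.0³) = 100722/84.823 = 1187.4 MPa
τ_max = K·τ₀ = 1.2864 × 1187.4 = 1527.5 MPa

1530 MPa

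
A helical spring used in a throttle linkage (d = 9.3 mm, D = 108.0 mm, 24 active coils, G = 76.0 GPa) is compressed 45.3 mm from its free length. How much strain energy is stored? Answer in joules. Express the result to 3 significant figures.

2.41 J

k = Gd⁴/(8D³N_a) = (76.0×10³)(9.3⁴)/(8·108.0³·24) = 2.3506 N/mm
U = ½kδ² = 0.5 × 2.3506 × 45.3² = 2411.8 N·mm = 2.4118 J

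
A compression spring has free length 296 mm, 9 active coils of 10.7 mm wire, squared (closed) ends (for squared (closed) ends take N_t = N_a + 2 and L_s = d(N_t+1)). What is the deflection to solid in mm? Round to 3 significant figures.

N_t = 11; L_s = 10.7·12 = 128.4 mm
δ_solid = L₀ − L_s = 296 − 128.4 = 167.6 mm

168 mm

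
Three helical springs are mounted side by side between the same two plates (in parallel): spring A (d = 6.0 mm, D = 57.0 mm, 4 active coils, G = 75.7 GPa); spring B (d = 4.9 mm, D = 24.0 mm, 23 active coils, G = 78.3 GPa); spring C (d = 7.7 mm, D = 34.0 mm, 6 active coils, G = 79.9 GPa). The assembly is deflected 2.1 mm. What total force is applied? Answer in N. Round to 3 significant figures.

385 N

k_A = Gd⁴/(8D³N_a) = (75.7×10³)(6.0⁴)/(8·57.0³·4) = 16.555 N/mm
k_B = Gd⁴/(8D³N_a) = (78.3×10³)(4.9⁴)/(8·24.0³·23) = 17.746 N/mm
k_C = Gd⁴/(8D³N_a) = (79.9×10³)(7.7⁴)/(8·34.0³·6) = 148.88 N/mm
Parallel: k_eq = 16.555 + 17.746 + 148.88 = 183.18 N/mm
F = k_eq·δ = 183.18·2.1 = 384.68 N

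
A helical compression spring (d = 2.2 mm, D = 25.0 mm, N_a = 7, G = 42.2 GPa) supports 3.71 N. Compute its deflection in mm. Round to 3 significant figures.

k = Gd⁴/(8D³N_a) = (42.2×10³)(2.2⁴)/(8·25.0³·7) = 1.1298 N/mm
δ = F/k = 3.71 / 1.1298 = 3.2838 mm

3.28 mm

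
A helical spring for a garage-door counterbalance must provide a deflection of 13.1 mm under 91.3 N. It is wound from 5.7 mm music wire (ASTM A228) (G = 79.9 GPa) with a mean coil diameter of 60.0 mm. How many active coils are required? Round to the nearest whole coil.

Required rate k = F/δ = 91.3/13.1 = 6.9695 N/mm
N_a = Gd⁴/(8D³k) = (79.9×10³ × 5.7⁴)/(8 × 60.0³ × 6.9695)
    = 8.43424e+07 / 1.20432e+07 = 7.003 → 7 coils

7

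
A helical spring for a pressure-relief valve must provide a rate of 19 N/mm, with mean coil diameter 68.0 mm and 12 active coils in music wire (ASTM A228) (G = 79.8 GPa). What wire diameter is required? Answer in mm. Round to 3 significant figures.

d = (8D³N_a·k / G)^(1/4) = (8·68.0³·12·19 / (79.8×10³))^0.25
  = (7187)^0.25 = 9.2074 mm

9.21 mm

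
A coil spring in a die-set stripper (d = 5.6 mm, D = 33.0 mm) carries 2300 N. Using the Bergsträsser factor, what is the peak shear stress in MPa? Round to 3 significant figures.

Spring index C = D/d = 33.0/5.6 = 5.8929
K_B = (4C+2)/(4C−3) = 25.571/20.571 = 1.2431
τ₀ = 8FD/(πd³) = 8·2300·33.0/(π·5.6³) = 607200/551.71 = 1100.6 MPa
τ_max = K·τ₀ = 1.2431 × 1100.6 = 1368.1 MPa

1370 MPa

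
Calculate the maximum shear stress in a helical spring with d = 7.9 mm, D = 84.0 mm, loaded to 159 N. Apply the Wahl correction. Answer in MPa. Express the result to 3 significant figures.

78.3 MPa

Spring index C = D/d = 84.0/7.9 = 10.6329
K_W = (4C−1)/(4C−4) + 0.615/C = 41.532/38.532 + 0.0578 = 1.1357
τ₀ = 8FD/(πd³) = 8·159·84.0/(π·7.9³) = 106848/1548.9 = 68.982 MPa
τ_max = K·τ₀ = 1.1357 × 68.982 = 78.343 MPa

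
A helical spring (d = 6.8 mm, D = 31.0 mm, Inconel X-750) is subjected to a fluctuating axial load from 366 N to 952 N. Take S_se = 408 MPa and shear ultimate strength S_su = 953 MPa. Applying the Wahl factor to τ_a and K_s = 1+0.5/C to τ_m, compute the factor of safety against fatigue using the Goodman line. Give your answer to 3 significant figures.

2.30

C = D/d = 31.0/6.8 = 4.5588; K_W = (4C−1)/(4C−4)+0.615/C = 1.3456; K_s = 1+0.5/C = 1.1097
F_a = (F_max−F_min)/2 = 293 N; F_m = (F_max+F_min)/2 = 659 N
τ_a = K_W·8F_aD/(πd³) = 1.3456 × 73.56 = 98.986 MPa
τ_m = K_s·8F_mD/(πd³) = 1.1097 × 165.45 = 183.59 MPa
Goodman: 1/n_f = τ_a/S_se + τ_m/S_su = 98.986/408 + 183.59/953 = 0.24261 + 0.19265 = 0.43526
n_f = 1/0.43526 = 2.297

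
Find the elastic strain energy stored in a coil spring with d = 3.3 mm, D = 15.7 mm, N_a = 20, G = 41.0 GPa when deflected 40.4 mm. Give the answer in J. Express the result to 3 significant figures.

6.41 J

k = Gd⁴/(8D³N_a) = (41.0×10³)(3.3⁴)/(8·15.7³·20) = 7.8527 N/mm
U = ½kδ² = 0.5 × 7.8527 × 40.4² = 6408.5 N·mm = 6.4085 J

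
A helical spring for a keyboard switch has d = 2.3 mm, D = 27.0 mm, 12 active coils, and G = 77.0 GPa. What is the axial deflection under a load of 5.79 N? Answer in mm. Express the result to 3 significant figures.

5.08 mm

k = Gd⁴/(8D³N_a) = (77.0×10³)(2.3⁴)/(8·27.0³·12) = 1.1404 N/mm
δ = F/k = 5.79 / 1.1404 = 5.0774 mm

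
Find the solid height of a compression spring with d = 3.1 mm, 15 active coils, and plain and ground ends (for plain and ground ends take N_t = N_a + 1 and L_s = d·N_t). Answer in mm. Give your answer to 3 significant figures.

49.6 mm

plain and ground ends: N_t = N_a + 1 = 15 + 1 = 16
L_s = d·N_t = 3.1 × 16 = 49.6 mm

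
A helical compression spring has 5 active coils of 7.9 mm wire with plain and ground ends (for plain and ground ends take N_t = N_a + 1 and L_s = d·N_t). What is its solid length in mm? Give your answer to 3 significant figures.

plain and ground ends: N_t = N_a + 1 = 5 + 1 = 6
L_s = d·N_t = 7.9 × 6 = 47.4 mm

47.4 mm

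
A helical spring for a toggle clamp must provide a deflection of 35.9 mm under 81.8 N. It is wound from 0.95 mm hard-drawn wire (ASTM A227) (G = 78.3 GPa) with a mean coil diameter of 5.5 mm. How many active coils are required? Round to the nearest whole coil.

21

Required rate k = F/δ = 81.8/35.9 = 2.2786 N/mm
N_a = Gd⁴/(8D³k) = (78.3×10³ × 0.95⁴)/(8 × 5.5³ × 2.2786)
    = 63775.8 / 3032.75 = 21.03 → 21 coils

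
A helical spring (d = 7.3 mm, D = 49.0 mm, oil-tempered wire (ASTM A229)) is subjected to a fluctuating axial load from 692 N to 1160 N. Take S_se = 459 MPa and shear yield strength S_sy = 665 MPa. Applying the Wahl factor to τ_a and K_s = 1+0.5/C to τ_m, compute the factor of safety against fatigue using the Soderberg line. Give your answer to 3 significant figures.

C = D/d = 49.0/7.3 = 6.7123; K_W = (4C−1)/(4C−4)+0.615/C = 1.2229; K_s = 1+0.5/C = 1.0745
F_a = (F_max−F_min)/2 = 234 N; F_m = (F_max+F_min)/2 = 926 N
τ_a = K_W·8F_aD/(πd³) = 1.2229 × 75.056 = 91.787 MPa
τ_m = K_s·8F_mD/(πd³) = 1.0745 × 297.02 = 319.14 MPa
Soderberg: 1/n_f = τ_a/S_se + τ_m/S_sy = 91.787/459 + 319.14/665 = 0.19997 + 0.47991 = 0.67988
n_f = 1/0.67988 = 1.471

1.47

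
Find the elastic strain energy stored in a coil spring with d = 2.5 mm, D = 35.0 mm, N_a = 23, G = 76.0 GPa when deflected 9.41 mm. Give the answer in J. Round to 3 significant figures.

0.0167 J

k = Gd⁴/(8D³N_a) = (76.0×10³)(2.5⁴)/(8·35.0³·23) = 0.37632 N/mm
U = ½kδ² = 0.5 × 0.37632 × 9.41² = 16.661 N·mm = 0.016661 J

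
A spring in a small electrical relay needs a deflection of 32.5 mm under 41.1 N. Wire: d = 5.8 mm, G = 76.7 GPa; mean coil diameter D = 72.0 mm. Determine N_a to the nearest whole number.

23

Required rate k = F/δ = 41.1/32.5 = 1.2646 N/mm
N_a = Gd⁴/(8D³k) = (76.7×10³ × 5.8⁴)/(8 × 72.0³ × 1.2646)
    = 8.67975e+07 / 3.77612e+06 = 22.99 → 23 coils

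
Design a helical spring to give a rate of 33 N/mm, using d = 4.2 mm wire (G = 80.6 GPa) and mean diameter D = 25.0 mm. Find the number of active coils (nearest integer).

N_a = Gd⁴/(8D³k) = (80.6×10³ × 4.2⁴)/(8 × 25.0³ × 33)
    = 2.50803e+07 / 4.125e+06 = 6.08 → 6 coils

6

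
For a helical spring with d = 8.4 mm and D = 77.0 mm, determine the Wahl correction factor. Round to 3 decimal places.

1.159

C = D/d = 77.0/8.4 = 9.1667
K_W = (4C−1)/(4C−4) + 0.615/C = 35.667/32.667 + 0.0671 = 1.1589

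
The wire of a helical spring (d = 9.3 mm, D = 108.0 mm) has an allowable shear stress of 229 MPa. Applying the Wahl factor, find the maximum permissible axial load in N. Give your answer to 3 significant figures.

596 N

C = D/d = 108.0/9.3 = 11.6129
K_W = (4C−1)/(4C−4) + 0.615/C = 45.452/42.452 + 0.0530 = 1.1236
τ_max = K·8FD/(πd³) → F_max = τ_allow·πd³/(8DK)
F_max = 229·π·9.3³/(8·108.0·1.1236) = 5.7867e+05/970.81 = 596.07 N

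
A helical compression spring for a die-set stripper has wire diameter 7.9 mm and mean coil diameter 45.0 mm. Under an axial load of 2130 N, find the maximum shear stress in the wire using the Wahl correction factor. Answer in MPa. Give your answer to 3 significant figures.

Spring index C = D/d = 45.0/7.9 = 5.6962
K_W = (4C−1)/(4C−4) + 0.615/C = 21.785/18.785 + 0.1080 = 1.2677
τ₀ = 8FD/(πd³) = 8·2130·45.0/(π·7.9³) = 766800/1548.9 = 495.05 MPa
τ_max = K·τ₀ = 1.2677 × 495.05 = 627.56 MPa

628 MPa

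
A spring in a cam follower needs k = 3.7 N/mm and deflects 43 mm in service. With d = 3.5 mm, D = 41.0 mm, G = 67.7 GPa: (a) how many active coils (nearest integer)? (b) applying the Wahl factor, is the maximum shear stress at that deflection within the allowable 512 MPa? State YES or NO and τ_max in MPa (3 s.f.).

N_a = Gd⁴/(8D³k) = (67.7×10³)(3.5⁴)/(8·41.0³·3.7) = 4.98 → N_a = 5
Actual rate k = Gd⁴/(8D³·5) = 3.6851 N/mm
Working load F = kδ = 3.6851·43 = 158.46 N
C = 41.0/3.5 = 11.7143; K_W = (4C−1)/(4C−4)+0.615/C = 1.1225
τ_max = K_W·8FD/(πd³) = 1.1225·385.87 = 433.14 MPa
τ_max ≤ 512 MPa → acceptable

(a) 5 coils; (b) YES, τ_max = 433 MPa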